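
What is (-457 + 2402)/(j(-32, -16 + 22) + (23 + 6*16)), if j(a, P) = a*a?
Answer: 1945/1143 ≈ 1.7017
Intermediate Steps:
j(a, P) = a²
(-457 + 2402)/(j(-32, -16 + 22) + (23 + 6*16)) = (-457 + 2402)/((-32)² + (23 + 6*16)) = 1945/(1024 + (23 + 96)) = 1945/(1024 + 119) = 1945/1143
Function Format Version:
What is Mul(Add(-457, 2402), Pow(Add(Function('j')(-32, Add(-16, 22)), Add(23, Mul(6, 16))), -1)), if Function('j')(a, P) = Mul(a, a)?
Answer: Rational(1945, 1143) ≈ 1.7017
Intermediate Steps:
Function('j')(a, P) = Pow(a, 2)
Mul(Add(-457, 2402), Pow(Add(Function('j')(-32, Add(-16, 22)), Add(23, Mul(6, 16))), -1)) = Mul(Add(-457, 2402), Pow(Add(Pow(-32, 2), Add(23, Mul(6, 16))), -1)) = Mul(1945, Pow(Add(1024, Add(23, 96)), -1)) = Mul(1945, Pow(Add(1024, 119), -1)) = Mul(1945, Pow(1143, -1)) = Mul(1945, Rational(1, 1143)) = Rational(1945, 1143)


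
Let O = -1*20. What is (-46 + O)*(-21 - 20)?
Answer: 2706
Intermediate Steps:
O = -20
(-46 + O)*(-21 - 20) = (-46 - 20)*(-21 - 20) = -66*(-41) = 2706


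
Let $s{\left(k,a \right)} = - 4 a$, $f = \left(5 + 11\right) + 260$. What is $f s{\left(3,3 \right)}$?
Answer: $-3312$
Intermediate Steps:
$f = 276$ ($f = 16 + 260 = 276$)
$f s{\left(3,3 \right)} = 276 \left(\left(-4\right) 3\right) = 276 \left(-12\right) = -3312$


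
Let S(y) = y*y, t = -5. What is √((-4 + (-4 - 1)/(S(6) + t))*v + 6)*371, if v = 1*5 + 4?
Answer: 1855*I*√1209/31 ≈ 2080.6*I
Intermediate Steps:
v = 9 (v = 5 + 4 = 9)
S(y) = y²
√((-4 + (-4 - 1)/(S(6) + t))*v + 6)*371 = √((-4 + (-4 - 1)/(6² - 5))*9 + 6)*371 = √((-4 - 5/(36 - 5))*9 + 6)*371 = √((-4 - 5/31)*9 + 6)*371 = √(-129/31*9 + 6)*371 = √(-1161/31 + 6)*371 = √(-975/31)*371 = (5*I*√1209/31)*371 = 1855*I*√1209/31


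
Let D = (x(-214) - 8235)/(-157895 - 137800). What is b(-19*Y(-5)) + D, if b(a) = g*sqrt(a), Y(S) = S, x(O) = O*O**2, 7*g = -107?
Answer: 9808579/295695 - 107*sqrt(95)/7 ≈ -115.82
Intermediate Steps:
g = -107/7 (g = (1/7)*(-107) = -107/7 ≈ -15.286)
x(O) = O**3
b(a) = -107*sqrt(a)/7
D = 9808579/295695 (D = ((-214)**3 - 8235)/(-157895 - 137800) = (-9800344 - 8235)/(-295695) = -9808579*(-1/295695) = 9808579/295695 ≈ 33.171)
b(-19*Y(-5)) + D = -107*sqrt(95)/7 + 9808579/295695 = 9808579/295695 - 107*sqrt(95)/7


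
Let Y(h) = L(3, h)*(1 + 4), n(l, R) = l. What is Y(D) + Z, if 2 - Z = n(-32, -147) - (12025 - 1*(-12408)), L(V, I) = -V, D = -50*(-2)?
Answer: 24452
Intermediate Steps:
D = 100 (D = -10*(-10) = 100)
Y(h) = -15 (Y(h) = (-1*3)*(1 + 4) = -3*5 = -15)
Z = 24467 (Z = 2 - (-32 - (12025 - 1*(-12408))) = 2 - (-32 - (12025 + 12408)) = 2 - (-32 - 1*24433) = 2 - (-32 - 24433) = 2 - 1*(-24465) = 2 + 24465 = 24467)
Y(D) + Z = -15 + 24467 = 24452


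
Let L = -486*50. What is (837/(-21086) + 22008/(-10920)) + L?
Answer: -2562165667/105430 ≈ -24302.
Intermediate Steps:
L = -24300
(837/(-21086) + 22008/(-10920)) + L = (837/(-21086) + 22008/(-10920)) - 24300 = (837*(-1/21086) + 22008*(-1/10920)) - 24300 = (-837/21086 - 131/65) - 24300 = -216667/105430 - 24300 = -2562165667/105430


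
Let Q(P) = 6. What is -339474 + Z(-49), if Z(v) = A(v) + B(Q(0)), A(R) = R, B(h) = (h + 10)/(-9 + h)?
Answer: -1018585/3 ≈ -3.3953e+5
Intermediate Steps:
B(h) = (10 + h)/(-9 + h)
Z(v) = -16/3 + v (Z(v) = v + (10 + 6)/(-9 + 6) = v + 16/(-3) = v - ⅓*16 = v - 16/3 = -16/3 + v)
-339474 + Z(-49) = -339474 + (-16/3 - 49) = -339474 - 163/3 = -1018585/3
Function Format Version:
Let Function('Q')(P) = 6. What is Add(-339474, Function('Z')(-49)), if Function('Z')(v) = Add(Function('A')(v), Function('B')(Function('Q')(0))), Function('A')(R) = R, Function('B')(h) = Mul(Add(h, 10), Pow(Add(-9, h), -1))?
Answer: Rational(-1018585, 3) ≈ -3.3953e+5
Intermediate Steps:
Function('B')(h) = Mul(Pow(Add(-9, h), -1), Add(10, h)) (Function('B')(h) = Mul(Add(10, h), Pow(Add(-9, h), -1)) = Mul(Pow(Add(-9, h), -1), Add(10, h)))
Function('Z')(v) = Add(Rational(-16, 3), v) (Function('Z')(v) = Add(v, Mul(Pow(Add(-9, 6), -1), Add(10, 6))) = Add(v, Mul(Pow(-3, -1), 16)) = Add(v, Mul(Rational(-1, 3), 16)) = Add(v, Rational(-16, 3)) = Add(Rational(-16, 3), v))
Add(-339474, Function('Z')(-49)) = Add(-339474, Add(Rational(-16, 3), -49)) = Add(-339474, Rational(-163, 3)) = Rational(-1018585, 3)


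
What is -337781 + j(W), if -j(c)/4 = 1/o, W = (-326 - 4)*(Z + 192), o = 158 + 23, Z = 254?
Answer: -61138365/181 ≈ -3.3778e+5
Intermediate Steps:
o = 181
W = -147180 (W = (-326 - 4)*(254 + 192) = -330*446 = -147180)
j(c) = -4/181
-337781 + j(W) = -337781 - 4/181 = -61138365/181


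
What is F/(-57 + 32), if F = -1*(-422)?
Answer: -422/25 ≈ -16.880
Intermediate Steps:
F = 422
F/(-57 + 32) = 422/(-57 + 32) = 422/(-25) = -1/25*422 = -422/25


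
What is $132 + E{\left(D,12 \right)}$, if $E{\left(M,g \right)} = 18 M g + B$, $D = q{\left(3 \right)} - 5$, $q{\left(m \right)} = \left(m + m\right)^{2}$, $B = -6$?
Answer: $6822$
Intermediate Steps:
$q{\left(m \right)} = 4 m^{2}$ ($q{\left(m \right)} = \left(2 m\right)^{2} = 4 m^{2}$)
$D = 31$ ($D = 4 \cdot 3^{2} - 5 = 4 \cdot 9 - 5 = 36 - 5 = 31$)
$E{\left(M,g \right)} = -6 + 18 M g$ ($E{\left(M,g \right)} = 18 M g - 6 = -6 + 18 M g$)
$132 + E{\left(D,12 \right)} = 132 - \left(6 - 6696\right) = 132 + \left(-6 + 6696\right) = 132 + 6690 = 6822$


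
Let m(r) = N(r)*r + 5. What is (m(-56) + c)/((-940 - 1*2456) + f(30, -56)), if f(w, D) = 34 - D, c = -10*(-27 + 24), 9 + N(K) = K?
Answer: -1225/1102 ≈ -1.1116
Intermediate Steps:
N(K) = -9 + K
c = 30 (c = -10*(-3) = 30)
m(r) = 5 + r*(-9 + r) (m(r) = (-9 + r)*r + 5 = r*(-9 + r) + 5 = 5 + r*(-9 + r))
(m(-56) + c)/((-940 - 1*2456) + f(30, -56)) = ((5 - 56*(-9 - 56)) + 30)/((-940 - 1*2456) + (34 - 1*(-56))) = ((5 - 56*(-65)) + 30)/((-940 - 2456) + (34 + 56)) = ((5 + 3640) + 30)/(-3396 + 90) = (3645 + 30)/(-3306) = 3675*(-1/3306) = -1225/1102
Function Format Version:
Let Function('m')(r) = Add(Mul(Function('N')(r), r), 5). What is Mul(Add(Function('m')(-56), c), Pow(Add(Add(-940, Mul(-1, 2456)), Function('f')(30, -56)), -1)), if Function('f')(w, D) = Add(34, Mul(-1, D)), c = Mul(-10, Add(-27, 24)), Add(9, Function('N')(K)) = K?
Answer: Rational(-1225, 1102) ≈ -1.1116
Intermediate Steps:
Function('N')(K) = Add(-9, K)
c = 30 (c = Mul(-10, -3) = 30)
Function('m')(r) = Add(5, Mul(r, Add(-9, r))) (Function('m')(r) = Add(Mul(Add(-9, r), r), 5) = Add(Mul(r, Add(-9, r)), 5) = Add(5, Mul(r, Add(-9, r))))
Mul(Add(Function('m')(-56), c), Pow(Add(Add(-940, Mul(-1, 2456)), Function('f')(30, -56)), -1)) = Mul(Add(Add(5, Mul(-56, Add(-9, -56))), 30), Pow(Add(Add(-940, Mul(-1, 2456)), Add(34, Mul(-1, -56))), -1)) = Mul(Add(Add(5, Mul(-56, -65)), 30), Pow(Add(Add(-940, -2456), Add(34, 56)), -1)) = Mul(Add(Add(5, 3640), 30), Pow(Add(-3396, 90), -1)) = Mul(Add(3645, 30), Pow(-3306, -1)) = Mul(3675, Rational(-1, 3306)) = Rational(-1225, 1102)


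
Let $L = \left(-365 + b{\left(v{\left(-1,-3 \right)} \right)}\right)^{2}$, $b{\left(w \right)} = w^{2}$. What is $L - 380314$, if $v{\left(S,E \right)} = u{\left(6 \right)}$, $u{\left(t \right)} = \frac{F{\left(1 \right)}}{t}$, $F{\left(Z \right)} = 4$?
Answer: $- \frac{20040473}{81} \approx -2.4741 \cdot 10^{5}$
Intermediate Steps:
$u{\left(t \right)} = \frac{4}{t}$
$v{\left(S,E \right)} = \frac{2}{3}$ ($v{\left(S,E \right)} = \frac{4}{6} = 4 \cdot \frac{1}{6} = \frac{2}{3}$)
$L = \frac{10764961}{81}$ ($L = \left(-365 + \left(\frac{2}{3}\right)^{2}\right)^{2} = \left(-365 + \frac{4}{9}\right)^{2} = \left(- \frac{3281}{9}\right)^{2} = \frac{10764961}{81} \approx 1.329 \cdot 10^{5}$)
$L - 380314 = \frac{10764961}{81} - 380314 = - \frac{20040473}{81}$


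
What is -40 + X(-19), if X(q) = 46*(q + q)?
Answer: -1788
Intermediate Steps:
X(q) = 92*q (X(q) = 46*(2*q) = 92*q)
-40 + X(-19) = -40 + 92*(-19) = -40 - 1748 = -1788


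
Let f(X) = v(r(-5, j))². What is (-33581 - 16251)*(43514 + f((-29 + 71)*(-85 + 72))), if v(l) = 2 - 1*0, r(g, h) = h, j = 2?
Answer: -2168588976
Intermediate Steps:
v(l) = 2 (v(l) = 2 + 0 = 2)
f(X) = 4 (f(X) = 2² = 4)
(-33581 - 16251)*(43514 + f((-29 + 71)*(-85 + 72))) = (-33581 - 16251)*(43514 + 4) = -49832*43518 = -2168588976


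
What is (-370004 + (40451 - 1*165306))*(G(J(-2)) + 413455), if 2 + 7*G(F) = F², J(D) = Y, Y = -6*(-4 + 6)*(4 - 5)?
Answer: -1432283764893/7 ≈ -2.0461e+11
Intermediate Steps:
Y = 12 (Y = -12*(-1) = -6*(-2) = 12)
J(D) = 12
G(F) = -2/7 + F²/7
(-370004 + (40451 - 1*165306))*(G(J(-2)) + 413455) = (-370004 + (40451 - 1*165306))*((-2/7 + (⅐)*12²) + 413455) = (-370004 + (40451 - 165306))*((-2/7 + (⅐)*144) + 413455) = (-370004 - 124855)*((-2/7 + 144/7) + 413455) = -494859*(142/7 + 413455) = -494859*2894327/7 = -1432283764893/7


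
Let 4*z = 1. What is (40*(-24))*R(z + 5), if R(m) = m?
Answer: -5040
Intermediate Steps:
z = ¼ (z = (¼)*1 = ¼ ≈ 0.25000)
(40*(-24))*R(z + 5) = (40*(-24))*(¼ + 5) = -960*21/4 = -5040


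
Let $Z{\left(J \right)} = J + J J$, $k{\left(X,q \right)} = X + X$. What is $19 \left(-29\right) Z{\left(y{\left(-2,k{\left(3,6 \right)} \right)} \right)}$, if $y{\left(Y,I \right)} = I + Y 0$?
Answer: $-23142$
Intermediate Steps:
$k{\left(X,q \right)} = 2 X$
$y{\left(Y,I \right)} = I$ ($y{\left(Y,I \right)} = I + 0 = I$)
$Z{\left(J \right)} = J + J^{2}$
$19 \left(-29\right) Z{\left(y{\left(-2,k{\left(3,6 \right)} \right)} \right)} = 19 \left(-29\right) 2 \cdot 3 \left(1 + 2 \cdot 3\right) = - 551 \cdot 6 \left(1 + 6\right) = - 551 \cdot 6 \cdot 7 = \left(-551\right) 42 = -23142$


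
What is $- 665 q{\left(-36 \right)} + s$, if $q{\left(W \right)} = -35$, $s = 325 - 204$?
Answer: $23396$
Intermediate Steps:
$s = 121$
$- 665 q{\left(-36 \right)} + s = \left(-665\right) \left(-35\right) + 121 = 23275 + 121 = 23396$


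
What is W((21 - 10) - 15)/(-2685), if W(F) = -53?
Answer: 53/2685 ≈ 0.019739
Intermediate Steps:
W((21 - 10) - 15)/(-2685) = -53/(-2685) = -53*(-1/2685) = 53/2685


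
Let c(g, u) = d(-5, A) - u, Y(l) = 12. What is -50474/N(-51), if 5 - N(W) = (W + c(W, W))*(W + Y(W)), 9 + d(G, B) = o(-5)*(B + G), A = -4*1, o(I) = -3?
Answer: -50474/707 ≈ -71.392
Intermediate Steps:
A = -4
d(G, B) = -9 - 3*B - 3*G (d(G, B) = -9 - 3*(B + G) = -9 + (-3*B - 3*G) = -9 - 3*B - 3*G)
c(g, u) = 18 - u (c(g, u) = (-9 - 3*(-4) - 3*(-5)) - u = (-9 + 12 + 15) - u = 18 - u)
N(W) = -211 - 18*W (N(W) = 5 - (W + (18 - W))*(W + 12) = 5 - 18*(12 + W) = 5 - (216 + 18*W) = 5 + (-216 - 18*W) = -211 - 18*W)
-50474/N(-51) = -50474/(-211 - 18*(-51)) = -50474/(-211 + 918) = -50474/707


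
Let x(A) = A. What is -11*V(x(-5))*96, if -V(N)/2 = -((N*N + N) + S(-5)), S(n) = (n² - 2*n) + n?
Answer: -105600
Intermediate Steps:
S(n) = n² - n
V(N) = 60 + 2*N + 2*N² (V(N) = -(-2)*((N*N + N) - 5*(-1 - 5)) = -(-2)*((N² + N) - 5*(-6)) = -(-2)*((N + N²) + 30) = -(-2)*(30 + N + N²) = -2*(-30 - N - N²) = 60 + 2*N + 2*N²)
-11*V(x(-5))*96 = -11*(60 + 2*(-5) + 2*(-5)²)*96 = -11*(60 - 10 + 2*25)*96 = -11*(60 - 10 + 50)*96 = -11*100*96 = -1100*96 = -105600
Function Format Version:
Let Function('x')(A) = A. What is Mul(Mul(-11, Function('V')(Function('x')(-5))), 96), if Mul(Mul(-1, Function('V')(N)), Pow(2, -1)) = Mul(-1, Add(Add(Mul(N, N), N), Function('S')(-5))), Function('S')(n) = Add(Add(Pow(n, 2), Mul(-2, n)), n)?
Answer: -105600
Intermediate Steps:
Function('S')(n) = Add(Pow(n, 2), Mul(-1, n))
Function('V')(N) = Add(60, Mul(2, N), Mul(2, Pow(N, 2))) (Function('V')(N) = Mul(-2, Mul(-1, Add(Add(Mul(N, N), N), Mul(-5, Add(-1, -5))))) = Mul(-2, Mul(-1, Add(Add(Pow(N, 2), N), Mul(-5, -6)))) = Mul(-2, Mul(-1, Add(Add(N, Pow(N, 2)), 30))) = Mul(-2, Mul(-1, Add(30, N, Pow(N, 2)))) = Mul(-2, Add(-30, Mul(-1, N), Mul(-1, Pow(N, 2)))) = Add(60, Mul(2, N), Mul(2, Pow(N, 2))))
Mul(Mul(-11, Function('V')(Function('x')(-5))), 96) = Mul(Mul(-11, Add(60, Mul(2, -5), Mul(2, Pow(-5, 2)))), 96) = Mul(Mul(-11, Add(60, -10, Mul(2, 25))), 96) = Mul(Mul(-11, Add(60, -10, 50)), 96) = Mul(Mul(-11, 100), 96) = Mul(-1100, 96) = -105600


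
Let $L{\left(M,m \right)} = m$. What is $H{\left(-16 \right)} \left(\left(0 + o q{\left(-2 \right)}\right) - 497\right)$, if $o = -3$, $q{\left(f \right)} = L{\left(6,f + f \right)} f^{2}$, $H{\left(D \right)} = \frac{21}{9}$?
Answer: $- \frac{3143}{3} \approx -1047.7$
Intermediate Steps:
$H{\left(D \right)} = \frac{7}{3}$ ($H{\left(D \right)} = 21 \cdot \frac{1}{9} = \frac{7}{3}$)
$q{\left(f \right)} = 2 f^{3}$ ($q{\left(f \right)} = \left(f + f\right) f^{2} = 2 f f^{2} = 2 f^{3}$)
$H{\left(-16 \right)} \left(\left(0 + o q{\left(-2 \right)}\right) - 497\right) = \frac{7 \left(\left(0 - 3 \cdot 2 \left(-2\right)^{3}\right) - 497\right)}{3} = \frac{7 \left(\left(0 - 3 \cdot 2 \left(-8\right)\right) - 497\right)}{3} = \frac{7 \left(\left(0 - -48\right) - 497\right)}{3} = \frac{7 \left(\left(0 + 48\right) - 497\right)}{3} = \frac{7 \left(48 - 497\right)}{3} = \frac{7}{3} \left(-449\right) = - \frac{3143}{3}$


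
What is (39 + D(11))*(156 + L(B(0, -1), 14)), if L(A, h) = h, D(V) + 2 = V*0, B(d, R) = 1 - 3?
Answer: 6290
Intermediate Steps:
B(d, R) = -2
D(V) = -2 (D(V) = -2 + V*0 = -2 + 0 = -2)
(39 + D(11))*(156 + L(B(0, -1), 14)) = (39 - 2)*(156 + 14) = 37*170 = 6290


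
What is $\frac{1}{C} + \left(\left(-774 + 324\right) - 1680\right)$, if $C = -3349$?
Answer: $- \frac{7133371}{3349} \approx -2130.0$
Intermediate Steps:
$\frac{1}{C} + \left(\left(-774 + 324\right) - 1680\right) = \frac{1}{-3349} + \left(\left(-774 + 324\right) - 1680\right) = - \frac{1}{3349} - 2130 = - \frac{7133371}{3349}$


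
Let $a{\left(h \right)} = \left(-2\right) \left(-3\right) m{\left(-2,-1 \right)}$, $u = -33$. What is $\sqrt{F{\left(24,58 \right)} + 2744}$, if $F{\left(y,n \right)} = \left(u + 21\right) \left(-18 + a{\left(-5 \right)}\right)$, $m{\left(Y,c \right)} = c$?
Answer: $2 \sqrt{758} \approx 55.064$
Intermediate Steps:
$a{\left(h \right)} = -6$ ($a{\left(h \right)} = \left(-2\right) \left(-3\right) \left(-1\right) = 6 \left(-1\right) = -6$)
$F{\left(y,n \right)} = 288$ ($F{\left(y,n \right)} = \left(-33 + 21\right) \left(-18 - 6\right) = \left(-12\right) \left(-24\right) = 288$)
$\sqrt{F{\left(24,58 \right)} + 2744} = \sqrt{288 + 2744} = \sqrt{3032} = 2 \sqrt{758}$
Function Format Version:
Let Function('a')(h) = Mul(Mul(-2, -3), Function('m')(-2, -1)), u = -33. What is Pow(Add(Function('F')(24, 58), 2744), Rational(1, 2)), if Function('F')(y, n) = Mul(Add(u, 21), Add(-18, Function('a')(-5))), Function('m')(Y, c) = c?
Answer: Mul(2, Pow(758, Rational(1, 2))) ≈ 55.064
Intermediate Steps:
Function('a')(h) = -6 (Function('a')(h) = Mul(Mul(-2, -3), -1) = Mul(6, -1) = -6)
Function('F')(y, n) = 288 (Function('F')(y, n) = Mul(Add(-33, 21), Add(-18, -6)) = Mul(-12, -24) = 288)
Pow(Add(Function('F')(24, 58), 2744), Rational(1, 2)) = Pow(Add(288, 2744), Rational(1, 2)) = Pow(3032, Rational(1, 2)) = Mul(2, Pow(758, Rational(1, 2)))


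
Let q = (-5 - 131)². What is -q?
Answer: -18496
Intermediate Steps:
q = 18496 (q = (-136)² = 18496)
-q = -1*18496 = -18496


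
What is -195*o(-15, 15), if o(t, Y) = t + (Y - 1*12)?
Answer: 2340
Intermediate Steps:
o(t, Y) = -12 + Y + t (o(t, Y) = t + (Y - 12) = t + (-12 + Y) = -12 + Y + t)
-195*o(-15, 15) = -195*(-12 + 15 - 15) = -195*(-12) = 2340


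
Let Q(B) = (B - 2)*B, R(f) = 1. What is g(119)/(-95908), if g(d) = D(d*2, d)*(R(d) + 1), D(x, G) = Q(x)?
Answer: -28084/23977 ≈ -1.1713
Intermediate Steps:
Q(B) = B*(-2 + B) (Q(B) = (-2 + B)*B = B*(-2 + B))
D(x, G) = x*(-2 + x)
g(d) = 4*d*(-2 + 2*d) (g(d) = ((d*2)*(-2 + d*2))*(1 + 1) = ((2*d)*(-2 + 2*d))*2 = (2*d*(-2 + 2*d))*2 = 4*d*(-2 + 2*d))
g(119)/(-95908) = (8*119*(-1 + 119))/(-95908) = (8*119*118)*(-1/95908) = 112336*(-1/95908) = -28084/23977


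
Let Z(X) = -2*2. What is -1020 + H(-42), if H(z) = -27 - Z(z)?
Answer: -1043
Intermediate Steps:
Z(X) = -4
H(z) = -23 (H(z) = -27 - 1*(-4) = -27 + 4 = -23)
-1020 + H(-42) = -1020 - 23 = -1043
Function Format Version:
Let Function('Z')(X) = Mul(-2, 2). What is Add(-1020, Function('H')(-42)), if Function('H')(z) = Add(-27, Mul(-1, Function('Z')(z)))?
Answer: -1043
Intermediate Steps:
Function('Z')(X) = -4
Function('H')(z) = -23 (Function('H')(z) = Add(-27, Mul(-1, -4)) = Add(-27, 4) = -23)
Add(-1020, Function('H')(-42)) = Add(-1020, -23) = -1043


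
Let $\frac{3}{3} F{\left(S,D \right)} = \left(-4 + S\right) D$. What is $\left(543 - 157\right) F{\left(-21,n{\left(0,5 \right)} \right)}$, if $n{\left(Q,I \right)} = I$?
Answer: $-48250$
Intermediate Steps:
$F{\left(S,D \right)} = D \left(-4 + S\right)$ ($F{\left(S,D \right)} = \left(-4 + S\right) D = D \left(-4 + S\right)$)
$\left(543 - 157\right) F{\left(-21,n{\left(0,5 \right)} \right)} = \left(543 - 157\right) 5 \left(-4 - 21\right) = 386 \cdot 5 \left(-25\right) = 386 \left(-125\right) = -48250$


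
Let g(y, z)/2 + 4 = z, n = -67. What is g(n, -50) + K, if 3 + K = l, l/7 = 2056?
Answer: 14281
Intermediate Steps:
g(y, z) = -8 + 2*z
l = 14392 (l = 7*2056 = 14392)
K = 14389 (K = -3 + 14392 = 14389)
g(n, -50) + K = (-8 + 2*(-50)) + 14389 = (-8 - 100) + 14389 = -108 + 14389 = 14281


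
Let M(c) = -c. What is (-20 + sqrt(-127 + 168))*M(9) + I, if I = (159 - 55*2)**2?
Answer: 2581 - 9*sqrt(41) ≈ 2523.4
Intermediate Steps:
I = 2401 (I = (159 - 110)**2 = 49**2 = 2401)
(-20 + sqrt(-127 + 168))*M(9) + I = (-20 + sqrt(-127 + 168))*(-1*9) + 2401 = (-20 + sqrt(41))*(-9) + 2401 = (180 - 9*sqrt(41)) + 2401 = 2581 - 9*sqrt(41)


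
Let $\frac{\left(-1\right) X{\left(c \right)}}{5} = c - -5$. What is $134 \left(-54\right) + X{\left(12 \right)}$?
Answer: $-7321$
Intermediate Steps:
$X{\left(c \right)} = -25 - 5 c$ ($X{\left(c \right)} = - 5 \left(c - -5\right) = - 5 \left(c + 5\right) = - 5 \left(5 + c\right) = -25 - 5 c$)
$134 \left(-54\right) + X{\left(12 \right)} = 134 \left(-54\right) - 85 = -7236 - 85 = -7321$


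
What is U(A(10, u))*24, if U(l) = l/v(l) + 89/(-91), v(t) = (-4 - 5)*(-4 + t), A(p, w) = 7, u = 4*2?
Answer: -24320/819 ≈ -29.695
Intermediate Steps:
u = 8
v(t) = 36 - 9*t (v(t) = -9*(-4 + t) = 36 - 9*t)
U(l) = -89/91 + l/(36 - 9*l) (U(l) = l/(36 - 9*l) + 89/(-91) = l/(36 - 9*l) + 89*(-1/91) = l/(36 - 9*l) - 89/91 = -89/91 + l/(36 - 9*l))
U(A(10, u))*24 = (4*(801 - 223*7)/(819*(-4 + 7)))*24 = ((4/819)*(801 - 1561)/3)*24 = ((4/819)*(⅓)*(-760))*24 = -3040/2457*24 = -24320/819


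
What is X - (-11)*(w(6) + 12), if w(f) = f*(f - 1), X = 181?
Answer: 643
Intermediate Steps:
w(f) = f*(-1 + f)
X - (-11)*(w(6) + 12) = 181 - (-11)*(6*(-1 + 6) + 12) = 181 - (-11)*(6*5 + 12) = 181 - (-11)*(30 + 12) = 181 - (-11)*42 = 181 - 1*(-462) = 181 + 462 = 643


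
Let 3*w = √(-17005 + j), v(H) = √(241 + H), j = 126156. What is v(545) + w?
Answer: √786 + √109151/3 ≈ 138.16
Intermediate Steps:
w = √109151/3 (w = √(-17005 + 126156)/3 = √109151/3 ≈ 110.13)
v(545) + w = √(241 + 545) + √109151/3 = √786 + √109151/3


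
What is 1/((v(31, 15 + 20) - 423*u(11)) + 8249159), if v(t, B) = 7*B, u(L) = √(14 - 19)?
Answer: 8249404/68052667249861 + 423*I*√5/68052667249861 ≈ 1.2122e-7 + 1.3899e-11*I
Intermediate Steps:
u(L) = I*√5 (u(L) = √(-5) = I*√5)
1/((v(31, 15 + 20) - 423*u(11)) + 8249159) = 1/((7*(15 + 20) - 423*I*√5) + 8249159) = 1/((7*35 - 423*I*√5) + 8249159) = 1/((245 - 423*I*√5) + 8249159) = 1/(8249404 - 423*I*√5)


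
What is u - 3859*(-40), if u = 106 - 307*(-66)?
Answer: 174728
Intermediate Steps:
u = 20368 (u = 106 + 20262 = 20368)
u - 3859*(-40) = 20368 - 3859*(-40) = 20368 + 154360 = 174728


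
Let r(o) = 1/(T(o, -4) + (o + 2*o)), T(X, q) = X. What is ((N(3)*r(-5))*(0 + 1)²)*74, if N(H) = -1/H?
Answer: 37/30 ≈ 1.2333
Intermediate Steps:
r(o) = 1/(4*o) (r(o) = 1/(o + (o + 2*o)) = 1/(o + 3*o) = 1/(4*o))
((N(3)*r(-5))*(0 + 1)²)*74 = (((-1/3)*((¼)/(-5)))*(0 + 1)²)*74 = (((-1*⅓)*((¼)*(-⅕)))*1²)*74 = (-⅓*(-1/20)*1)*74 = ((1/60)*1)*74 = (1/60)*74 = 37/30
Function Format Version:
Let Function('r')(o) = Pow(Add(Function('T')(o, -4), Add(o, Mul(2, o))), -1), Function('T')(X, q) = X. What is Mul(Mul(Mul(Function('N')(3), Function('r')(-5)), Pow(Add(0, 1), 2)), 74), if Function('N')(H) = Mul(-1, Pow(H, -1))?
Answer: Rational(37, 30) ≈ 1.2333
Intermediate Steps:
Function('r')(o) = Mul(Rational(1, 4), Pow(o, -1)) (Function('r')(o) = Pow(Add(o, Add(o, Mul(2, o))), -1) = Pow(Add(o, Mul(3, o)), -1) = Pow(Mul(4, o), -1) = Mul(Rational(1, 4), Pow(o, -1)))
Mul(Mul(Mul(Function('N')(3), Function('r')(-5)), Pow(Add(0, 1), 2)), 74) = Mul(Mul(Mul(Mul(-1, Pow(3, -1)), Mul(Rational(1, 4), Pow(-5, -1))), Pow(Add(0, 1), 2)), 74) = Mul(Mul(Mul(Mul(-1, Rational(1, 3)), Mul(Rational(1, 4), Rational(-1, 5))), Pow(1, 2)), 74) = Mul(Mul(Mul(Rational(-1, 3), Rational(-1, 20)), 1), 74) = Mul(Mul(Rational(1, 60), 1), 74) = Mul(Rational(1, 60), 74) = Rational(37, 30)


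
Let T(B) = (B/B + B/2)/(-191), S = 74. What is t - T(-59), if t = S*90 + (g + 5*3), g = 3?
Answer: 2550939/382 ≈ 6677.9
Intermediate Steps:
T(B) = -1/191 - B/382 (T(B) = (1 + B*(½))*(-1/191) = (1 + B/2)*(-1/191) = -1/191 - B/382)
t = 6678 (t = 74*90 + (3 + 5*3) = 6660 + (3 + 15) = 6660 + 18 = 6678)
t - T(-59) = 6678 - (-1/191 - 1/382*(-59)) = 6678 - (-1/191 + 59/382) = 6678 - 1*57/382 = 6678 - 57/382 = 2550939/382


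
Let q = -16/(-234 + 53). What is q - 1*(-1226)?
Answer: 221922/181 ≈ 1226.1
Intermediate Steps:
q = 16/181 (q = -16/(-181) = -1/181*(-16) = 16/181 ≈ 0.088398)
q - 1*(-1226) = 16/181 - 1*(-1226) = 16/181 + 1226 = 221922/181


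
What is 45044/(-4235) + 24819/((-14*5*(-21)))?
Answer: 370417/59290 ≈ 6.2475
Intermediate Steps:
45044/(-4235) + 24819/((-14*5*(-21))) = 45044*(-1/4235) + 24819/((-70*(-21))) = -45044/4235 + 24819/1470 = -45044/4235 + 24819*(1/1470) = -45044/4235 + 8273/490 = 370417/59290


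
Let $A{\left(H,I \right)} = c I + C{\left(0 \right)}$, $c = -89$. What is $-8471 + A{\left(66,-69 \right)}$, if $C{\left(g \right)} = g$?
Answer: $-2330$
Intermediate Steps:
$A{\left(H,I \right)} = - 89 I$ ($A{\left(H,I \right)} = - 89 I + 0 = - 89 I$)
$-8471 + A{\left(66,-69 \right)} = -8471 - -6141 = -8471 + 6141 = -2330$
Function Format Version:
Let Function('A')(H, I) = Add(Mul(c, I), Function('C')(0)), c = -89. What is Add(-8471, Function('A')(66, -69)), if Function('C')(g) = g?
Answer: -2330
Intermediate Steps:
Function('A')(H, I) = Mul(-89, I) (Function('A')(H, I) = Add(Mul(-89, I), 0) = Mul(-89, I))
Add(-8471, Function('A')(66, -69)) = Add(-8471, Mul(-89, -69)) = Add(-8471, 6141) = -2330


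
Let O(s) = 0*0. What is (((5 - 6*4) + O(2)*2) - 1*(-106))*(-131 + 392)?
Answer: 22707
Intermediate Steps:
O(s) = 0
(((5 - 6*4) + O(2)*2) - 1*(-106))*(-131 + 392) = (((5 - 6*4) + 0*2) - 1*(-106))*(-131 + 392) = (((5 - 1*24) + 0) + 106)*261 = (((5 - 24) + 0) + 106)*261 = ((-19 + 0) + 106)*261 = (-19 + 106)*261 = 87*261 = 22707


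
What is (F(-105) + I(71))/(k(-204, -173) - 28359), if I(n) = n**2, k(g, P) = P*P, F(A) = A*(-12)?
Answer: 6301/1570 ≈ 4.0134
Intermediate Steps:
F(A) = -12*A
k(g, P) = P**2
(F(-105) + I(71))/(k(-204, -173) - 28359) = (-12*(-105) + 71**2)/((-173)**2 - 28359) = (1260 + 5041)/(29929 - 28359) = 6301/1570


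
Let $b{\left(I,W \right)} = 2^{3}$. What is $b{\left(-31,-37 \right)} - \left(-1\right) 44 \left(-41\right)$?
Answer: $-1796$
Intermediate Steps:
$b{\left(I,W \right)} = 8$
$b{\left(-31,-37 \right)} - \left(-1\right) 44 \left(-41\right) = 8 - \left(-1\right) 44 \left(-41\right) = 8 - \left(-44\right) \left(-41\right) = 8 - 1804 = -1796$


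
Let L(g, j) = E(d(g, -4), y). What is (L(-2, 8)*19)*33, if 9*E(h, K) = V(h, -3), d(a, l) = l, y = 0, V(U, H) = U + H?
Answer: -1463/3 ≈ -487.67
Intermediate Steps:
V(U, H) = H + U
E(h, K) = -⅓ + h/9 (E(h, K) = (-3 + h)/9 = -⅓ + h/9)
L(g, j) = -7/9 (L(g, j) = -⅓ + (⅑)*(-4) = -⅓ - 4/9 = -7/9)
(L(-2, 8)*19)*33 = -7/9*19*33 = -133/9*33 = -1463/3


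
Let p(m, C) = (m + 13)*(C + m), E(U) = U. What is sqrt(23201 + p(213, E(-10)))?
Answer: sqrt(69079) ≈ 262.83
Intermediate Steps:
p(m, C) = (13 + m)*(C + m)
sqrt(23201 + p(213, E(-10))) = sqrt(23201 + (213**2 + 13*(-10) + 13*213 - 10*213)) = sqrt(23201 + (45369 - 130 + 2769 - 2130)) = sqrt(23201 + 45878) = sqrt(69079)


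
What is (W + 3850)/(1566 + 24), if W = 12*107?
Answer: 2567/795 ≈ 3.2289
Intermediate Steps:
W = 1284
(W + 3850)/(1566 + 24) = (1284 + 3850)/(1566 + 24) = 5134/1590 = 5134*(1/1590) = 2567/795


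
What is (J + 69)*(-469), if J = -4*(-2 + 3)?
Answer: -30485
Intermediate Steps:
J = -4 (J = -4*1 = -4)
(J + 69)*(-469) = (-4 + 69)*(-469) = 65*(-469) = -30485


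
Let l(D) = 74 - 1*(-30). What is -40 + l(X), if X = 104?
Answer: 64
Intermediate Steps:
l(D) = 104 (l(D) = 74 + 30 = 104)
-40 + l(X) = -40 + 104 = 64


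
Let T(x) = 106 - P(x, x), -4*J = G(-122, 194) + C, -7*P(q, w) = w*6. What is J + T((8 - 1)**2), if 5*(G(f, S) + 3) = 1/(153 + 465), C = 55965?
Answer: -171093301/12360 ≈ -13843.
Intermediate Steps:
G(f, S) = -9269/3090 (G(f, S) = -3 + 1/(5*(153 + 465)) = -3 + (1/5)/618 = -3 + (1/5)*(1/618) = -3 + 1/3090 = -9269/3090)
P(q, w) = -6*w/7 (P(q, w) = -w*6/7 = -6*w/7)
J = -172922581/12360 (J = -(-9269/3090 + 55965)/4 = -1/4*172922581/3090 = -172922581/12360 ≈ -13991.)
T(x) = 106 + 6*x/7 (T(x) = 106 - (-6)*x/7 = 106 + 6*x/7)
J + T((8 - 1)**2) = -172922581/12360 + (106 + 6*(8 - 1)**2/7) = -172922581/12360 + (106 + (6/7)*7**2) = -172922581/12360 + (106 + (6/7)*49) = -172922581/12360 + (106 + 42) = -172922581/12360 + 148 = -171093301/12360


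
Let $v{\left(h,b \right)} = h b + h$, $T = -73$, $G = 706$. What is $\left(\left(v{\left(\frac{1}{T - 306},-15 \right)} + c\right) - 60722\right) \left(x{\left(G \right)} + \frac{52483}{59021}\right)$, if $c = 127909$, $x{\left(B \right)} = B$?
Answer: $\frac{1062386697868083}{22368959} \approx 4.7494 \cdot 10^{7}$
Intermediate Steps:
$v{\left(h,b \right)} = h + b h$ ($v{\left(h,b \right)} = b h + h = h + b h$)
$\left(\left(v{\left(\frac{1}{T - 306},-15 \right)} + c\right) - 60722\right) \left(x{\left(G \right)} + \frac{52483}{59021}\right) = \left(\left(\frac{1 - 15}{-73 - 306} + 127909\right) - 60722\right) \left(706 + \frac{52483}{59021}\right) = \left(\left(\frac{1}{-379} \left(-14\right) + 127909\right) - 60722\right) \left(706 + 52483 \cdot \frac{1}{59021}\right) = \left(\left(\left(- \frac{1}{379}\right) \left(-14\right) + 127909\right) - 60722\right) \left(706 + \frac{52483}{59021}\right) = \left(\left(\frac{14}{379} + 127909\right) - 60722\right) \frac{41721309}{59021} = \left(\frac{48477525}{379} - 60722\right) \frac{41721309}{59021} = \frac{25463887}{379} \cdot \frac{41721309}{59021} = \frac{1062386697868083}{22368959}$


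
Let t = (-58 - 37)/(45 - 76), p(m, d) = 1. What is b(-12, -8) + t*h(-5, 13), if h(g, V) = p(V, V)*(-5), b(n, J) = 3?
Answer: -382/31 ≈ -12.323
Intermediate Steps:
h(g, V) = -5 (h(g, V) = 1*(-5) = -5)
t = 95/31 (t = -95/(-31) = -95*(-1/31) = 95/31 ≈ 3.0645)
b(-12, -8) + t*h(-5, 13) = 3 + (95/31)*(-5) = 3 - 475/31 = -382/31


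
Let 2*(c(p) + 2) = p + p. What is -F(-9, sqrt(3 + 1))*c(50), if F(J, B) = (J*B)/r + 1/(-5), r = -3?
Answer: -1392/5 ≈ -278.40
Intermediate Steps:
c(p) = -2 + p (c(p) = -2 + (p + p)/2 = -2 + (2*p)/2 = -2 + p)
F(J, B) = -1/5 - B*J/3 (F(J, B) = (J*B)/(-3) + 1/(-5) = (B*J)*(-1/3) + 1*(-1/5) = -B*J/3 - 1/5 = -1/5 - B*J/3)
-F(-9, sqrt(3 + 1))*c(50) = -(-1/5 - 1/3*sqrt(3 + 1)*(-9))*(-2 + 50) = -(-1/5 - 1/3*sqrt(4)*(-9))*48 = -(-1/5 - 1/3*2*(-9))*48 = -(-1/5 + 6)*48 = -29*48/5 = -1*1392/5 = -1392/5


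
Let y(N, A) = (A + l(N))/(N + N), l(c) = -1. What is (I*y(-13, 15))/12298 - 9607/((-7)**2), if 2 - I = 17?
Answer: -1535904373/7833826 ≈ -196.06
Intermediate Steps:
I = -15 (I = 2 - 1*17 = 2 - 17 = -15)
y(N, A) = (-1 + A)/(2*N) (y(N, A) = (A - 1)/(N + N) = (-1 + A)/((2*N)) = (-1 + A)*(1/(2*N)) = (-1 + A)/(2*N))
(I*y(-13, 15))/12298 - 9607/((-7)**2) = -15*(-1 + 15)/(2*(-13))/12298 - 9607/((-7)**2) = -15*(-1)*14/(2*13)*(1/12298) - 9607/49 = -15*(-7/13)*(1/12298) - 9607*1/49 = (105/13)*(1/12298) - 9607/49 = 105/159874 - 9607/49 = -1535904373/7833826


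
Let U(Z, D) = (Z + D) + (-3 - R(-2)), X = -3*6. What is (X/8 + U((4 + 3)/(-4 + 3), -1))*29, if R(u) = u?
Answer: -1305/4 ≈ -326.25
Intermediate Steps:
X = -18
U(Z, D) = -1 + D + Z (U(Z, D) = (Z + D) + (-3 - 1*(-2)) = (D + Z) + (-3 + 2) = (D + Z) - 1 = -1 + D + Z)
(X/8 + U((4 + 3)/(-4 + 3), -1))*29 = (-18/8 + (-1 - 1 + (4 + 3)/(-4 + 3)))*29 = (-18*1/8 + (-1 - 1 + 7/(-1)))*29 = (-9/4 + (-1 - 1 + 7*(-1)))*29 = (-9/4 + (-1 - 1 - 7))*29 = (-9/4 - 9)*29 = -45/4*29 = -1305/4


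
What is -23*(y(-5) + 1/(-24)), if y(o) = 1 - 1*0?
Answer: -529/24 ≈ -22.042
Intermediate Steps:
y(o) = 1 (y(o) = 1 + 0 = 1)
-23*(y(-5) + 1/(-24)) = -23*(1 + 1/(-24)) = -23*(1 - 1/24) = -23*23/24 = -529/24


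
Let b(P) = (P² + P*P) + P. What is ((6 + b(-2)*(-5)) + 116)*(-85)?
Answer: -7820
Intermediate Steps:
b(P) = P + 2*P² (b(P) = (P² + P²) + P = 2*P² + P = P + 2*P²)
((6 + b(-2)*(-5)) + 116)*(-85) = ((6 - 2*(1 + 2*(-2))*(-5)) + 116)*(-85) = ((6 - 2*(1 - 4)*(-5)) + 116)*(-85) = ((6 - 2*(-3)*(-5)) + 116)*(-85) = ((6 + 6*(-5)) + 116)*(-85) = ((6 - 30) + 116)*(-85) = (-24 + 116)*(-85) = 92*(-85) = -7820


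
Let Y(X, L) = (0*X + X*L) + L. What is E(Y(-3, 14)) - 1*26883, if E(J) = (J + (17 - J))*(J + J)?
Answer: -27835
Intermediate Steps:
Y(X, L) = L + L*X (Y(X, L) = (0 + L*X) + L = L*X + L = L + L*X)
E(J) = 34*J (E(J) = 17*(2*J) = 34*J)
E(Y(-3, 14)) - 1*26883 = 34*(14*(1 - 3)) - 1*26883 = 34*(14*(-2)) - 26883 = 34*(-28) - 26883 = -952 - 26883 = -27835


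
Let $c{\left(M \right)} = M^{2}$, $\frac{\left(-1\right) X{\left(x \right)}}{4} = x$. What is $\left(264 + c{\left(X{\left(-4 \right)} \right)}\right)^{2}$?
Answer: $270400$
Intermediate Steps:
$X{\left(x \right)} = - 4 x$
$\left(264 + c{\left(X{\left(-4 \right)} \right)}\right)^{2} = \left(264 + \left(\left(-4\right) \left(-4\right)\right)^{2}\right)^{2} = \left(264 + 16^{2}\right)^{2} = \left(264 + 256\right)^{2} = 520^{2} = 270400$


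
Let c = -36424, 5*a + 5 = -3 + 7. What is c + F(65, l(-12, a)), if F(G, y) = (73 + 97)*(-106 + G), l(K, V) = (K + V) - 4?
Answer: -43394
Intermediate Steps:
a = -1/5 (a = -1 + (-3 + 7)/5 = -1 + (1/5)*4 = -1 + 4/5 = -1/5 ≈ -0.20000)
l(K, V) = -4 + K + V
F(G, y) = -18020 + 170*G (F(G, y) = 170*(-106 + G) = -18020 + 170*G)
c + F(65, l(-12, a)) = -36424 + (-18020 + 170*65) = -36424 + (-18020 + 11050) = -36424 - 6970 = -43394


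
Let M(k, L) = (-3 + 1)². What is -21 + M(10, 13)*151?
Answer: 583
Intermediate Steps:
M(k, L) = 4 (M(k, L) = (-2)² = 4)
-21 + M(10, 13)*151 = -21 + 4*151 = -21 + 604 = 583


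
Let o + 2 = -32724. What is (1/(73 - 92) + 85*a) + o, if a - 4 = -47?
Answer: -691240/19 ≈ -36381.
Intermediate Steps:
a = -43 (a = 4 - 47 = -43)
o = -32726 (o = -2 - 32724 = -32726)
(1/(73 - 92) + 85*a) + o = (1/(73 - 92) + 85*(-43)) - 32726 = (1/(-19) - 3655) - 32726 = (-1/19 - 3655) - 32726 = -69446/19 - 32726 = -691240/19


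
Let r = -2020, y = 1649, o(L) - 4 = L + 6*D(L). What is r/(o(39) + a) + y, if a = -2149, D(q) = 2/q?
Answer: 22582993/13687 ≈ 1650.0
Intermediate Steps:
o(L) = 4 + L + 12/L (o(L) = 4 + (L + 6*(2/L)) = 4 + (L + 12/L) = 4 + L + 12/L)
r/(o(39) + a) + y = -2020/((4 + 39 + 12/39) - 2149) + 1649 = -2020/((4 + 39 + 12*(1/39)) - 2149) + 1649 = -2020/((4 + 39 + 4/13) - 2149) + 1649 = -2020/(563/13 - 2149) + 1649 = -2020/(-27374/13) + 1649 = -2020*(-13/27374) + 1649 = 13130/13687 + 1649 = 22582993/13687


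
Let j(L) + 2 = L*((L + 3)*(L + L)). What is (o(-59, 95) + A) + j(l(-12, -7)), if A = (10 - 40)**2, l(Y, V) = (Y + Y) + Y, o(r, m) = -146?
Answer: -84784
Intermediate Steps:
l(Y, V) = 3*Y (l(Y, V) = 2*Y + Y = 3*Y)
A = 900 (A = (-30)**2 = 900)
j(L) = -2 + 2*L**2*(3 + L) (j(L) = -2 + L*((L + 3)*(L + L)) = -2 + L*((3 + L)*(2*L)) = -2 + L*(2*L*(3 + L)) = -2 + 2*L**2*(3 + L))
(o(-59, 95) + A) + j(l(-12, -7)) = (-146 + 900) + (-2 + 2*(3*(-12))**3 + 6*(3*(-12))**2) = 754 + (-2 + 2*(-36)**3 + 6*(-36)**2) = 754 + (-2 + 2*(-46656) + 6*1296) = 754 + (-2 - 93312 + 7776) = 754 - 85538 = -84784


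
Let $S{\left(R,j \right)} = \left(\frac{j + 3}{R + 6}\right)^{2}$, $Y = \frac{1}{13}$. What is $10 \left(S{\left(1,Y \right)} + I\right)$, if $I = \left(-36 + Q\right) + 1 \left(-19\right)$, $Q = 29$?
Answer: $- \frac{2137060}{8281} \approx -258.07$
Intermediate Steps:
$Y = \frac{1}{13} \approx 0.076923$
$S{\left(R,j \right)} = \frac{\left(3 + j\right)^{2}}{\left(6 + R\right)^{2}}$ ($S{\left(R,j \right)} = \left(\frac{3 + j}{6 + R}\right)^{2} = \frac{\left(3 + j\right)^{2}}{\left(6 + R\right)^{2}}$)
$I = -26$ ($I = \left(-36 + 29\right) + 1 \left(-19\right) = -7 - 19 = -26$)
$10 \left(S{\left(1,Y \right)} + I\right) = 10 \left(\frac{\left(3 + \frac{1}{13}\right)^{2}}{\left(6 + 1\right)^{2}} - 26\right) = 10 \left(\frac{\left(\frac{40}{13}\right)^{2}}{49} - 26\right) = 10 \left(\frac{1600}{169} \cdot \frac{1}{49} - 26\right) = 10 \left(\frac{1600}{8281} - 26\right) = 10 \left(- \frac{213706}{8281}\right) = - \frac{2137060}{8281}$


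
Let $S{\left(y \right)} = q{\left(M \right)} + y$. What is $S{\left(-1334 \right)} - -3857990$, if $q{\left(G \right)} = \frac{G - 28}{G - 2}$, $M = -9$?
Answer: $\frac{42423253}{11} \approx 3.8567 \cdot 10^{6}$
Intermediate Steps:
$q{\left(G \right)} = \frac{-28 + G}{-2 + G}$
$S{\left(y \right)} = \frac{37}{11} + y$ ($S{\left(y \right)} = \frac{-28 - 9}{-2 - 9} + y = \frac{1}{-11} \left(-37\right) + y = \left(- \frac{1}{11}\right) \left(-37\right) + y = \frac{37}{11} + y$)
$S{\left(-1334 \right)} - -3857990 = \left(\frac{37}{11} - 1334\right) - -3857990 = - \frac{14637}{11} + 3857990 = \frac{42423253}{11}$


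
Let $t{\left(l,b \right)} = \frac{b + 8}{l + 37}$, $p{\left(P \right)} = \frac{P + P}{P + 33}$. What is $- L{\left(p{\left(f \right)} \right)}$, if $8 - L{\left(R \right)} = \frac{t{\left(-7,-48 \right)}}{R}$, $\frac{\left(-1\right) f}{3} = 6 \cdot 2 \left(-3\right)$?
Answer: $- \frac{479}{54} \approx -8.8704$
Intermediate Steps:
$f = 108$ ($f = - 3 \cdot 6 \cdot 2 \left(-3\right) = - 3 \cdot 12 \left(-3\right) = \left(-3\right) \left(-36\right) = 108$)
$p{\left(P \right)} = \frac{2 P}{33 + P}$
$t{\left(l,b \right)} = \frac{8 + b}{37 + l}$
$L{\left(R \right)} = 8 + \frac{4}{3 R}$ ($L{\left(R \right)} = 8 - \frac{\frac{1}{37 - 7} \left(8 - 48\right)}{R} = 8 - \frac{\frac{1}{30} \left(-40\right)}{R} = 8 - - \frac{4}{3 R} = 8 + \frac{4}{3 R}$)
$- L{\left(p{\left(f \right)} \right)} = - (8 + \frac{4}{3 \cdot 2 \cdot 108 \frac{1}{33 + 108}}) = - (8 + \frac{4}{3 \cdot 2 \cdot 108 \cdot \frac{1}{141}}) = - (8 + \frac{4}{3 \cdot \frac{72}{47}}) = - (8 + \frac{4}{3} \cdot \frac{47}{72}) = - (8 + \frac{47}{54}) = \left(-1\right) \frac{479}{54} = - \frac{479}{54}$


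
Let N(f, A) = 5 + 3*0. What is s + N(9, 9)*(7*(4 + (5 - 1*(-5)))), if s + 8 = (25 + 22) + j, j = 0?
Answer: 529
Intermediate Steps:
s = 39 (s = -8 + ((25 + 22) + 0) = -8 + (47 + 0) = -8 + 47 = 39)
N(f, A) = 5 (N(f, A) = 5 + 0 = 5)
s + N(9, 9)*(7*(4 + (5 - 1*(-5)))) = 39 + 5*(7*(4 + (5 - 1*(-5)))) = 39 + 5*(7*(4 + (5 + 5))) = 39 + 5*(7*(4 + 10)) = 39 + 5*(7*14) = 39 + 5*98 = 39 + 490 = 529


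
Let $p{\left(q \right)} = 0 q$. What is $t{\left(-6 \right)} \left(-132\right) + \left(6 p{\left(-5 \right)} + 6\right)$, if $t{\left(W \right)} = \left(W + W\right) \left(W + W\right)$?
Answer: $-19002$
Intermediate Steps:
$p{\left(q \right)} = 0$
$t{\left(W \right)} = 4 W^{2}$ ($t{\left(W \right)} = 2 W 2 W = 4 W^{2}$)
$t{\left(-6 \right)} \left(-132\right) + \left(6 p{\left(-5 \right)} + 6\right) = 4 \left(-6\right)^{2} \left(-132\right) + \left(6 \cdot 0 + 6\right) = 4 \cdot 36 \left(-132\right) + \left(0 + 6\right) = 144 \left(-132\right) + 6 = -19008 + 6 = -19002$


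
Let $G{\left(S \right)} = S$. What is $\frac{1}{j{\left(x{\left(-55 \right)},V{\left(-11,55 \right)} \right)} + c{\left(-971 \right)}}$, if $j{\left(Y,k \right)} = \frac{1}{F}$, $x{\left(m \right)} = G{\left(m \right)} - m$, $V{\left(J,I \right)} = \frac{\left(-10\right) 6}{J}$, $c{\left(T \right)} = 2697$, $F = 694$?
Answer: $\frac{694}{1871719} \approx 0.00037078$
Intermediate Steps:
$V{\left(J,I \right)} = - \frac{60}{J}$
$x{\left(m \right)} = 0$ ($x{\left(m \right)} = m - m = 0$)
$j{\left(Y,k \right)} = \frac{1}{694}$
$\frac{1}{j{\left(x{\left(-55 \right)},V{\left(-11,55 \right)} \right)} + c{\left(-971 \right)}} = \frac{1}{\frac{1}{694} + 2697} = \frac{1}{\frac{1871719}{694}} = \frac{694}{1871719}$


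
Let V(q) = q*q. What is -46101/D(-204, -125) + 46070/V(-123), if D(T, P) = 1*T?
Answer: 235620103/1028772 ≈ 229.03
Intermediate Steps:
D(T, P) = T
V(q) = q²
-46101/D(-204, -125) + 46070/V(-123) = -46101/(-204) + 46070/((-123)²) = -46101*(-1/204) + 46070/15129 = 15367/68 + 46070*(1/15129) = 15367/68 + 46070/15129 = 235620103/1028772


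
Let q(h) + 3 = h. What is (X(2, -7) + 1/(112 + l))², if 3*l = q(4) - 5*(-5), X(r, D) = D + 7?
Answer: 9/131044 ≈ 6.8679e-5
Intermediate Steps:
q(h) = -3 + h
X(r, D) = 7 + D
l = 26/3 (l = ((-3 + 4) - 5*(-5))/3 = (1 + 25)/3 = (⅓)*26 = 26/3 ≈ 8.6667)
(X(2, -7) + 1/(112 + l))² = ((7 - 7) + 1/(112 + 26/3))² = (0 + 1/(362/3))² = (0 + 3/362)² = (3/362)² = 9/131044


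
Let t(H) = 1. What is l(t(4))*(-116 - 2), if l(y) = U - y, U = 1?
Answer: 0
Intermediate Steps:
l(y) = 1 - y
l(t(4))*(-116 - 2) = (1 - 1*1)*(-116 - 2) = (1 - 1)*(-118) = 0*(-118) = 0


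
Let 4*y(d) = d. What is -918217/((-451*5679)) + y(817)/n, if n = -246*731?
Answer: 124481875/348327144 ≈ 0.35737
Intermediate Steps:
n = -179826
y(d) = d/4
-918217/((-451*5679)) + y(817)/n = -918217/((-451*5679)) + ((1/4)*817)/(-179826) = -918217/(-2561229) + (817/4)*(-1/179826) = -918217*(-1/2561229) - 19/16728 = 918217/2561229 - 19/16728 = 124481875/348327144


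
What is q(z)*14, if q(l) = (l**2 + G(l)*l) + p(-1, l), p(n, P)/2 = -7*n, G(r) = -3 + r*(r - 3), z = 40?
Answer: 849716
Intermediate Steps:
G(r) = -3 + r*(-3 + r)
p(n, P) = -14*n (p(n, P) = 2*(-7*n) = -14*n)
q(l) = 14 + l**2 + l*(-3 + l**2 - 3*l) (q(l) = (l**2 + (-3 + l**2 - 3*l)*l) - 14*(-1) = (l**2 + l*(-3 + l**2 - 3*l)) + 14 = 14 + l**2 + l*(-3 + l**2 - 3*l))
q(z)*14 = (14 + 40**3 - 3*40 - 2*40**2)*14 = (14 + 64000 - 120 - 2*1600)*14 = (14 + 64000 - 120 - 3200)*14 = 60694*14 = 849716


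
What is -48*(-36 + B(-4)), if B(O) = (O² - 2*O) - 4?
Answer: 768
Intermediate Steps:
B(O) = -4 + O² - 2*O
-48*(-36 + B(-4)) = -48*(-36 + (-4 + (-4)² - 2*(-4))) = -48*(-36 + (-4 + 16 + 8)) = -48*(-36 + 20) = -48*(-16) = 768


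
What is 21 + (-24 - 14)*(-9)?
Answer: 363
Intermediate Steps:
21 + (-24 - 14)*(-9) = 21 - 38*(-9) = 21 + 342 = 363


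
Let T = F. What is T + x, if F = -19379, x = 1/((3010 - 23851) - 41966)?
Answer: -1217136854/62807 ≈ -19379.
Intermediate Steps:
x = -1/62807 (x = 1/(-20841 - 41966) = 1/(-62807) = -1/62807 ≈ -1.5922e-5)
T = -19379
T + x = -19379 - 1/62807 = -1217136854/62807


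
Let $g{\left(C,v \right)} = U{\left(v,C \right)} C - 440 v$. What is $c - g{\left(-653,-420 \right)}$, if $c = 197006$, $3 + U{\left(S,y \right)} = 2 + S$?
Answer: $-262707$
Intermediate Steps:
$U{\left(S,y \right)} = -1 + S$ ($U{\left(S,y \right)} = -3 + \left(2 + S\right) = -1 + S$)
$g{\left(C,v \right)} = - 440 v + C \left(-1 + v\right)$ ($g{\left(C,v \right)} = \left(-1 + v\right) C - 440 v = C \left(-1 + v\right) - 440 v = - 440 v + C \left(-1 + v\right)$)
$c - g{\left(-653,-420 \right)} = 197006 - \left(\left(-440\right) \left(-420\right) - 653 \left(-1 - 420\right)\right) = 197006 - \left(184800 - -274913\right) = 197006 - \left(184800 + 274913\right) = 197006 - 459713 = -262707$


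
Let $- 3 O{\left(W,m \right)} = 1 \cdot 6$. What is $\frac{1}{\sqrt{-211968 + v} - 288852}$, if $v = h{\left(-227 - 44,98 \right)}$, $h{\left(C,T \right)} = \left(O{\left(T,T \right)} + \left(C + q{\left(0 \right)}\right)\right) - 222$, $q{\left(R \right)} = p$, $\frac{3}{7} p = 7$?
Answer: $- \frac{216639}{62576767763} - \frac{i \sqrt{478005}}{125153535526} \approx -3.462 \cdot 10^{-6} - 5.5242 \cdot 10^{-9} i$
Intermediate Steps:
$p = \frac{49}{3}$ ($p = \frac{7}{3} \cdot 7 = \frac{49}{3} \approx 16.333$)
$O{\left(W,m \right)} = -2$ ($O{\left(W,m \right)} = - \frac{1 \cdot 6}{3} = \left(- \frac{1}{3}\right) 6 = -2$)
$q{\left(R \right)} = \frac{49}{3}$
$h{\left(C,T \right)} = - \frac{623}{3} + C$ ($h{\left(C,T \right)} = \left(-2 + \left(C + \frac{49}{3}\right)\right) - 222 = \left(-2 + \left(\frac{49}{3} + C\right)\right) - 222 = \left(\frac{43}{3} + C\right) - 222 = - \frac{623}{3} + C$)
$v = - \frac{1436}{3}$ ($v = - \frac{623}{3} - 271 = - \frac{1436}{3} \approx -478.67$)
$\frac{1}{\sqrt{-211968 + v} - 288852} = \frac{1}{\sqrt{-211968 - \frac{1436}{3}} - 288852} = \frac{1}{\sqrt{- \frac{637340}{3}} - 288852} = \frac{1}{\frac{2 i \sqrt{478005}}{3} - 288852} = \frac{1}{-288852 + \frac{2 i \sqrt{478005}}{3}}$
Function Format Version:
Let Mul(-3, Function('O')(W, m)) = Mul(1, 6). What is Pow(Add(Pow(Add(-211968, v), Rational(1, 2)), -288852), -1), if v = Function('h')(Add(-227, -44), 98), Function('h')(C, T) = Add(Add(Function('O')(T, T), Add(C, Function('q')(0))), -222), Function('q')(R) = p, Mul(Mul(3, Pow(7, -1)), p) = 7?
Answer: Add(Rational(-216639, 62576767763), Mul(Rational(-1, 125153535526), I, Pow(478005, Rational(1, 2)))) ≈ Add(-3.4620e-6, Mul(-5.5242e-9, I))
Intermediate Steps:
p = Rational(49, 3) (p = Mul(Rational(7, 3), 7) = Rational(49, 3) ≈ 16.333)
Function('O')(W, m) = -2 (Function('O')(W, m) = Mul(Rational(-1, 3), Mul(1, 6)) = Mul(Rational(-1, 3), 6) = -2)
Function('q')(R) = Rational(49, 3)
Function('h')(C, T) = Add(Rational(-623, 3), C) (Function('h')(C, T) = Add(Add(-2, Add(C, Rational(49, 3))), -222) = Add(Add(-2, Add(Rational(49, 3), C)), -222) = Add(Add(Rational(43, 3), C), -222) = Add(Rational(-623, 3), C))
v = Rational(-1436, 3) (v = Add(Rational(-623, 3), Add(-227, -44)) = Add(Rational(-623, 3), -271) = Rational(-1436, 3) ≈ -478.67)
Pow(Add(Pow(Add(-211968, v), Rational(1, 2)), -288852), -1) = Pow(Add(Pow(Add(-211968, Rational(-1436, 3)), Rational(1, 2)), -288852), -1) = Pow(Add(Pow(Rational(-637340, 3), Rational(1, 2)), -288852), -1) = Pow(Add(Mul(Rational(2, 3), I, Pow(478005, Rational(1, 2))), -288852), -1) = Pow(Add(-288852, Mul(Rational(2, 3), I, Pow(478005, Rational(1, 2)))), -1)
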